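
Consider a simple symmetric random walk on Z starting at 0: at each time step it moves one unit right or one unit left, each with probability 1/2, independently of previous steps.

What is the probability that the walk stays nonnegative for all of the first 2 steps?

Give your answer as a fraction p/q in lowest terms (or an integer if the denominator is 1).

Let f(t,s) = #length-t paths at position s with S_1..S_t all ≥ 0.
f(t,s) = f(t-1,s-1) + f(t-1,s+1) for s ≥ 0; f(t,s) = 0 for s < 0.
t=0: f(0,0)=1
t=1: f(1,1)=1
t=2: f(2,0)=1 f(2,2)=1
Σ_s f(2,s) = 2
P = 2/4 = 1/2

Answer: 1/2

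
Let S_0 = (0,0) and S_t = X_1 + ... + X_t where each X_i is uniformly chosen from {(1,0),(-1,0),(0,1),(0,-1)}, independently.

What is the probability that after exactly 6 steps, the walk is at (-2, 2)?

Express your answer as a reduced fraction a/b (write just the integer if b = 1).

Answer: 15/512

Derivation:
Let h be the number of horizontal steps (so 6-h are vertical). To end at (-2,2) need (h-2)/2 right-steps and ((6-h)+2)/2 up-steps.
Sum over h with 2 ≤ h ≤ 4, h ≡ 0 (mod 2), 6-h ≡ 0 (mod 2):
h=2: C(6,2)·C(2,0)·C(4,3) = 15·1·4 = 60
h=4: C(6,4)·C(4,1)·C(2,2) = 15·4·1 = 60
Total favorable: 120
Total paths: 4^6 = 4096
P = 120/4096 = 15/512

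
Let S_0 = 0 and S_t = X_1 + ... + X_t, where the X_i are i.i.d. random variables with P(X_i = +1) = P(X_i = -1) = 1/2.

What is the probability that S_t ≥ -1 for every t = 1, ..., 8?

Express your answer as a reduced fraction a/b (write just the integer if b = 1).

Let f(t,s) = #length-t paths at position s with S_1..S_t all ≥ -1.
f(t,s) = f(t-1,s-1) + f(t-1,s+1) for s ≥ -1; f(t,s) = 0 for s < -1.
t=0: f(0,0)=1
t=1: f(1,-1)=1 f(1,1)=1
t=2: f(2,0)=2 f(2,2)=1
t=3: f(3,-1)=2 f(3,1)=3 f(3,3)=1
t=4: f(4,0)=5 f(4,2)=4 f(4,4)=1
t=5: f(5,-1)=5 f(5,1)=9 f(5,3)=5 f(5,5)=1
t=6: f(6,0)=14 f(6,2)=14 f(6,4)=6 f(6,6)=1
t=7: f(7,-1)=14 f(7,1)=28 f(7,3)=20 f(7,5)=7 f(7,7)=1
t=8: f(8,0)=42 f(8,2)=48 f(8,4)=27 f(8,6)=8 f(8,8)=1
Σ_s f(8,s) = 126
P = 126/256 = 63/128

Answer: 63/128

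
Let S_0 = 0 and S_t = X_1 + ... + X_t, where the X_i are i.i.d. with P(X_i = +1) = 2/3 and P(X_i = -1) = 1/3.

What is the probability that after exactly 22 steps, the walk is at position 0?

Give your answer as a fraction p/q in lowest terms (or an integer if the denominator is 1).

Answer: 481574912/10460353203

Derivation:
To reach position 0 after 22 steps: need 11 steps of +1 and 11 steps of -1.
Number of such sequences: C(22,11) = 705432
Each has probability (2/3)^11 · (1/3)^11 = 2048/31381059609
P = 705432 · 2048/31381059609 = 481574912/10460353203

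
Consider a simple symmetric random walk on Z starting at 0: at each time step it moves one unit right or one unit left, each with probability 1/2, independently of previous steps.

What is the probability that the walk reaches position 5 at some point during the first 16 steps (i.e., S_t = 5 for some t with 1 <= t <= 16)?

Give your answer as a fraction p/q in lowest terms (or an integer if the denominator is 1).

Count via complement. Let g(t,s) = #length-t paths at position s with S_1..S_t all ≠ 5.
g(t,s) = g(t-1,s-1) + g(t-1,s+1) for s ≠ 5; g(t,5) = 0.
t=0: g(0,0)=1
t=1: g(1,-1)=1 g(1,1)=1
t=2: g(2,-2)=1 g(2,0)=2 g(2,2)=1
t=3: g(3,-3)=1 g(3,-1)=3 g(3,1)=3 g(3,3)=1
t=4: g(4,-4)=1 g(4,-2)=4 g(4,0)=6 g(4,2)=4 g(4,4)=1
t=5: g(5,-5)=1 g(5,-3)=5 g(5,-1)=10 g(5,1)=10 g(5,3)=5
t=6: g(6,-6)=1 g(6,-4)=6 g(6,-2)=15 g(6,0)=20 g(6,2)=15 g(6,4)=5
t=7: g(7,-7)=1 g(7,-5)=7 g(7,-3)=21 g(7,-1)=35 g(7,1)=35 g(7,3)=20
t=8: g(8,-8)=1 g(8,-6)=8 g(8,-4)=28 g(8,-2)=56 g(8,0)=70 g(8,2)=55 g(8,4)=20
t=9: g(9,-9)=1 g(9,-7)=9 g(9,-5)=36 g(9,-3)=84 g(9,-1)=126 g(9,1)=125 g(9,3)=75
t=10: g(10,-10)=1 g(10,-8)=10 g(10,-6)=45 g(10,-4)=120 g(10,-2)=210 g(10,0)=251 g(10,2)=200 g(10,4)=75
t=11: g(11,-11)=1 g(11,-9)=11 g(11,-7)=55 g(11,-5)=165 g(11,-3)=330 g(11,-1)=461 g(11,1)=451 g(11,3)=275
t=12: g(12,-12)=1 g(12,-10)=12 g(12,-8)=66 g(12,-6)=220 g(12,-4)=495 g(12,-2)=791 g(12,0)=912 g(12,2)=726 g(12,4)=275
t=13: g(13,-13)=1 g(13,-11)=13 g(13,-9)=78 g(13,-7)=286 g(13,-5)=715 g(13,-3)=1286 g(13,-1)=1703 g(13,1)=1638 g(13,3)=1001
t=14: g(14,-14)=1 g(14,-12)=14 g(14,-10)=91 g(14,-8)=364 g(14,-6)=1001 g(14,-4)=2001 g(14,-2)=2989 g(14,0)=3341 g(14,2)=2639 g(14,4)=1001
t=15: g(15,-15)=1 g(15,-13)=15 g(15,-11)=105 g(15,-9)=455 g(15,-7)=1365 g(15,-5)=3002 g(15,-3)=4990 g(15,-1)=6330 g(15,1)=5980 g(15,3)=3640
t=16: g(16,-16)=1 g(16,-14)=16 g(16,-12)=120 g(16,-10)=560 g(16,-8)=1820 g(16,-6)=4367 g(16,-4)=7992 g(16,-2)=11320 g(16,0)=12310 g(16,2)=9620 g(16,4)=3640
Paths never hitting 5: Σ_s g(16,s) = 51766
Paths hitting 5: 2^16 - 51766 = 13770
P = 13770/65536 = 6885/32768

Answer: 6885/32768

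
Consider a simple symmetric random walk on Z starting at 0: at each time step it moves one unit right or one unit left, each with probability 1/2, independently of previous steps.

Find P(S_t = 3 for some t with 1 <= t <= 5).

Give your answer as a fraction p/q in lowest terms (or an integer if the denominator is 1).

Answer: 7/32

Derivation:
Count via complement. Let g(t,s) = #length-t paths at position s with S_1..S_t all ≠ 3.
g(t,s) = g(t-1,s-1) + g(t-1,s+1) for s ≠ 3; g(t,3) = 0.
t=0: g(0,0)=1
t=1: g(1,-1)=1 g(1,1)=1
t=2: g(2,-2)=1 g(2,0)=2 g(2,2)=1
t=3: g(3,-3)=1 g(3,-1)=3 g(3,1)=3
t=4: g(4,-4)=1 g(4,-2)=4 g(4,0)=6 g(4,2)=3
t=5: g(5,-5)=1 g(5,-3)=5 g(5,-1)=10 g(5,1)=9
Paths never hitting 3: Σ_s g(5,s) = 25
Paths hitting 3: 2^5 - 25 = 7
P = 7/32 = 7/32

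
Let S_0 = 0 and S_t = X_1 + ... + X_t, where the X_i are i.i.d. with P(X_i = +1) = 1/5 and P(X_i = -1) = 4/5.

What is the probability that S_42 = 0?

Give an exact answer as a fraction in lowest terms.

To be at 0 after 42 steps: need exactly 21 steps of +1 and 21 of -1.
Number of such sequences: C(42,21) = 538257874440
Each has probability (1/5)^21 · (4/5)^21 = 4398046511104/227373675443232059478759765625
P = 538257874440 · 4398046511104/227373675443232059478759765625 = 473456633351019379556352/45474735088646411895751953125

Answer: 473456633351019379556352/45474735088646411895751953125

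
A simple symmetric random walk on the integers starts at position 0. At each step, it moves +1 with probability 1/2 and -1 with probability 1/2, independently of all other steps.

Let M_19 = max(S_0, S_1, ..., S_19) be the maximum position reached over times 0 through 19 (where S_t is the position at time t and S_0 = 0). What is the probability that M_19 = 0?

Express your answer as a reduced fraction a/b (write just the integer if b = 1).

Answer: 46189/262144

Derivation:
Let M_19 = max(S_0,...,S_19). Use the reflection principle: for j ≥ 1, #{paths with M_19 ≥ j} = #{S_19 ≥ j} + #{S_19 ≥ j+1}.
P(M_19 ≥ 0) = 1 since S_0 = 0, so #{M_19 ≥ 0} = 524288.
#{M_19 ≥ 1} = #{S_19 ≥ 1} + #{S_19 ≥ 2} = 262144 + 169766 = 431910.
#{M_19 = 0} = 524288 - 431910 = 92378.
P(M_19 = 0) = 92378/524288 = 46189/262144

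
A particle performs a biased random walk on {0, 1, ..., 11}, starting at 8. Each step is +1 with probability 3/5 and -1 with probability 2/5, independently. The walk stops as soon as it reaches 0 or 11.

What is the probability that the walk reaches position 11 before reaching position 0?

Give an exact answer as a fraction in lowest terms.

Answer: 170235/175099

Derivation:
Biased walk: p = 3/5, q = 2/5, r = q/p = 2/3
Gambler's ruin: P(hit 11 before 0 | start at 8) = (1 - r^a)/(1 - r^N)
r^8 = 256/6561; r^11 = 2048/177147
P = (1 - 256/6561) / (1 - 2048/177147) = 6305/6561 / 175099/177147 = 170235/175099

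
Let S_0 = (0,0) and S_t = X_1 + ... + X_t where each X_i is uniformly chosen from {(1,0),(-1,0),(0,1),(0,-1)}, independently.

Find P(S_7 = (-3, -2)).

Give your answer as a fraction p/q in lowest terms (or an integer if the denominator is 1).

Let h be the number of horizontal steps (so 7-h are vertical). To end at (-3,-2) need (h-3)/2 right-steps and ((7-h)-2)/2 up-steps.
Sum over h with 3 ≤ h ≤ 5, h ≡ 1 (mod 2), 7-h ≡ 0 (mod 2):
h=3: C(7,3)·C(3,0)·C(4,1) = 35·1·4 = 140
h=5: C(7,5)·C(5,1)·C(2,0) = 21·5·1 = 105
Total favorable: 245
Total paths: 4^7 = 16384
P = 245/16384 = 245/16384

Answer: 245/16384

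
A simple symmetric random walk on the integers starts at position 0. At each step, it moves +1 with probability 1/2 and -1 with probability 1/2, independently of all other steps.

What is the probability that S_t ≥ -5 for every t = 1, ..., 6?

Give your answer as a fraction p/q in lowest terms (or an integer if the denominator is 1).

Answer: 63/64

Derivation:
Let f(t,s) = #length-t paths at position s with S_1..S_t all ≥ -5.
f(t,s) = f(t-1,s-1) + f(t-1,s+1) for s ≥ -5; f(t,s) = 0 for s < -5.
t=0: f(0,0)=1
t=1: f(1,-1)=1 f(1,1)=1
t=2: f(2,-2)=1 f(2,0)=2 f(2,2)=1
t=3: f(3,-3)=1 f(3,-1)=3 f(3,1)=3 f(3,3)=1
t=4: f(4,-4)=1 f(4,-2)=4 f(4,0)=6 f(4,2)=4 f(4,4)=1
t=5: f(5,-5)=1 f(5,-3)=5 f(5,-1)=10 f(5,1)=10 f(5,3)=5 f(5,5)=1
t=6: f(6,-4)=6 f(6,-2)=15 f(6,0)=20 f(6,2)=15 f(6,4)=6 f(6,6)=1
Σ_s f(6,s) = 63
P = 63/64 = 63/64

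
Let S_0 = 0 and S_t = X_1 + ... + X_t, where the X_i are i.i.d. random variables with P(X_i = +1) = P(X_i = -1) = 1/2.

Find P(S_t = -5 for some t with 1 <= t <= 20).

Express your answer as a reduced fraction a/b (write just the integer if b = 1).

Count via complement. Let g(t,s) = #length-t paths at position s with S_1..S_t all ≠ -5.
g(t,s) = g(t-1,s-1) + g(t-1,s+1) for s ≠ -5; g(t,-5) = 0.
t=0: g(0,0)=1
t=1: g(1,-1)=1 g(1,1)=1
t=2: g(2,-2)=1 g(2,0)=2 g(2,2)=1
t=3: g(3,-3)=1 g(3,-1)=3 g(3,1)=3 g(3,3)=1
t=4: g(4,-4)=1 g(4,-2)=4 g(4,0)=6 g(4,2)=4 g(4,4)=1
t=5: g(5,-3)=5 g(5,-1)=10 g(5,1)=10 g(5,3)=5 g(5,5)=1
t=6: g(6,-4)=5 g(6,-2)=15 g(6,0)=20 g(6,2)=15 g(6,4)=6 g(6,6)=1
t=7: g(7,-3)=20 g(7,-1)=35 g(7,1)=35 g(7,3)=21 g(7,5)=7 g(7,7)=1
t=8: g(8,-4)=20 g(8,-2)=55 g(8,0)=70 g(8,2)=56 g(8,4)=28 g(8,6)=8 g(8,8)=1
t=9: g(9,-3)=75 g(9,-1)=125 g(9,1)=126 g(9,3)=84 g(9,5)=36 g(9,7)=9 g(9,9)=1
t=10: g(10,-4)=75 g(10,-2)=200 g(10,0)=251 g(10,2)=210 g(10,4)=120 g(10,6)=45 g(10,8)=10 g(10,10)=1
t=11: g(11,-3)=275 g(11,-1)=451 g(11,1)=461 g(11,3)=330 g(11,5)=165 g(11,7)=55 g(11,9)=11 g(11,11)=1
t=12: g(12,-4)=275 g(12,-2)=726 g(12,0)=912 g(12,2)=791 g(12,4)=495 g(12,6)=220 g(12,8)=66 g(12,10)=12 g(12,12)=1
t=13: g(13,-3)=1001 g(13,-1)=1638 g(13,1)=1703 g(13,3)=1286 g(13,5)=715 g(13,7)=286 g(13,9)=78 g(13,11)=13 g(13,13)=1
t=14: g(14,-4)=1001 g(14,-2)=2639 g(14,0)=3341 g(14,2)=2989 g(14,4)=2001 g(14,6)=1001 g(14,8)=364 g(14,10)=91 g(14,12)=14 g(14,14)=1
t=15: g(15,-3)=3640 g(15,-1)=5980 g(15,1)=6330 g(15,3)=4990 g(15,5)=3002 g(15,7)=1365 g(15,9)=455 g(15,11)=105 g(15,13)=15 g(15,15)=1
t=16: g(16,-4)=3640 g(16,-2)=9620 g(16,0)=12310 g(16,2)=11320 g(16,4)=7992 g(16,6)=4367 g(16,8)=1820 g(16,10)=560 g(16,12)=120 g(16,14)=16 g(16,16)=1
t=17: g(17,-3)=13260 g(17,-1)=21930 g(17,1)=23630 g(17,3)=19312 g(17,5)=12359 g(17,7)=6187 g(17,9)=2380 g(17,11)=680 g(17,13)=136 g(17,15)=17 g(17,17)=1
t=18: g(18,-4)=13260 g(18,-2)=35190 g(18,0)=45560 g(18,2)=42942 g(18,4)=31671 g(18,6)=18546 g(18,8)=8567 g(18,10)=3060 g(18,12)=816 g(18,14)=153 g(18,16)=18 g(18,18)=1
t=19: g(19,-3)=48450 g(19,-1)=80750 g(19,1)=88502 g(19,3)=74613 g(19,5)=50217 g(19,7)=27113 g(19,9)=11627 g(19,11)=3876 g(19,13)=969 g(19,15)=171 g(19,17)=19 g(19,19)=1
t=20: g(20,-4)=48450 g(20,-2)=129200 g(20,0)=169252 g(20,2)=163115 g(20,4)=124830 g(20,6)=77330 g(20,8)=38740 g(20,10)=15503 g(20,12)=4845 g(20,14)=1140 g(20,16)=190 g(20,18)=20 g(20,20)=1
Paths never hitting -5: Σ_s g(20,s) = 772616
Paths hitting -5: 2^20 - 772616 = 275960
P = 275960/1048576 = 34495/131072

Answer: 34495/131072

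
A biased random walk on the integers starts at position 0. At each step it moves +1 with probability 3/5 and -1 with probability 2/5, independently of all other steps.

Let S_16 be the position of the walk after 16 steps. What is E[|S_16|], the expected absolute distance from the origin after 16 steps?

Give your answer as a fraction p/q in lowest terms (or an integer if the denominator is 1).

Answer: 626039199952/152587890625

Derivation:
S_16 takes values m ≡ 0 (mod 2) with |m| ≤ 16; P(S_16=m) = C(16,(16+m)/2) · (3/5)^((16+m)/2) · (2/5)^((16-m)/2).
Distribution: P(S=-16)=65536/152587890625, P(S=-14)=1572864/152587890625, P(S=-12)=3538944/30517578125, P(S=-10)=24772608/30517578125, P(S=-8)=120766464/30517578125, P(S=-6)=2173796352/152587890625, P(S=-4)=5977939968/152587890625, P(S=-2)=2561974272/30517578125, P(S=0)=4323331584/30517578125, P(S=2)=5764442112/30517578125, P(S=4)=30263321088/152587890625, P(S=6)=24760899072/152587890625, P(S=8)=3095112384/30517578125, P(S=10)=1428513408/30517578125, P(S=12)=459165024/30517578125, P(S=14)=459165024/152587890625, P(S=16)=43046721/152587890625
E[|S_16|] = Σ_m |m|·P(S_16=m) = 626039199952/152587890625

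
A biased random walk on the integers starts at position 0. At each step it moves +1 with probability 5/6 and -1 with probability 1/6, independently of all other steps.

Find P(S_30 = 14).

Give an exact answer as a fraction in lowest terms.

To reach position 14 after 30 steps: need 22 steps of +1 and 8 steps of -1.
Number of such sequences: C(30,22) = 5852925
Each has probability (5/6)^22 · (1/6)^8 = 2384185791015625/221073919720733357899776
P = 5852925 · 2384185791015625/221073919720733357899776 = 516831874847412109375/8187922952619753996288

Answer: 516831874847412109375/8187922952619753996288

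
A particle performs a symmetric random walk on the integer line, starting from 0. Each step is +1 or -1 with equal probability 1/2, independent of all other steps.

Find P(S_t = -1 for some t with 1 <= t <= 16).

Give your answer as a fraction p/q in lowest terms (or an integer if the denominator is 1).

Answer: 26333/32768

Derivation:
Count via complement. Let g(t,s) = #length-t paths at position s with S_1..S_t all ≠ -1.
g(t,s) = g(t-1,s-1) + g(t-1,s+1) for s ≠ -1; g(t,-1) = 0.
t=0: g(0,0)=1
t=1: g(1,1)=1
t=2: g(2,0)=1 g(2,2)=1
t=3: g(3,1)=2 g(3,3)=1
t=4: g(4,0)=2 g(4,2)=3 g(4,4)=1
t=5: g(5,1)=5 g(5,3)=4 g(5,5)=1
t=6: g(6,0)=5 g(6,2)=9 g(6,4)=5 g(6,6)=1
t=7: g(7,1)=14 g(7,3)=14 g(7,5)=6 g(7,7)=1
t=8: g(8,0)=14 g(8,2)=28 g(8,4)=20 g(8,6)=7 g(8,8)=1
t=9: g(9,1)=42 g(9,3)=48 g(9,5)=27 g(9,7)=8 g(9,9)=1
t=10: g(10,0)=42 g(10,2)=90 g(10,4)=75 g(10,6)=35 g(10,8)=9 g(10,10)=1
t=11: g(11,1)=132 g(11,3)=165 g(11,5)=110 g(11,7)=44 g(11,9)=10 g(11,11)=1
t=12: g(12,0)=132 g(12,2)=297 g(12,4)=275 g(12,6)=154 g(12,8)=54 g(12,10)=11 g(12,12)=1
t=13: g(13,1)=429 g(13,3)=572 g(13,5)=429 g(13,7)=208 g(13,9)=65 g(13,11)=12 g(13,13)=1
t=14: g(14,0)=429 g(14,2)=1001 g(14,4)=1001 g(14,6)=637 g(14,8)=273 g(14,10)=77 g(14,12)=13 g(14,14)=1
t=15: g(15,1)=1430 g(15,3)=2002 g(15,5)=1638 g(15,7)=910 g(15,9)=350 g(15,11)=90 g(15,13)=14 g(15,15)=1
t=16: g(16,0)=1430 g(16,2)=3432 g(16,4)=3640 g(16,6)=2548 g(16,8)=1260 g(16,10)=440 g(16,12)=104 g(16,14)=15 g(16,16)=1
Paths never hitting -1: Σ_s g(16,s) = 12870
Paths hitting -1: 2^16 - 12870 = 52666
P = 52666/65536 = 26333/32768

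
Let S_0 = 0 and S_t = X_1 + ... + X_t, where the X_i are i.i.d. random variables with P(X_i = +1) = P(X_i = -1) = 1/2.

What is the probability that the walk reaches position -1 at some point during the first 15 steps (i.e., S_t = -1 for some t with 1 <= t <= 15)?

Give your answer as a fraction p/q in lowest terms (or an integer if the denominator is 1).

Count via complement. Let g(t,s) = #length-t paths at position s with S_1..S_t all ≠ -1.
g(t,s) = g(t-1,s-1) + g(t-1,s+1) for s ≠ -1; g(t,-1) = 0.
t=0: g(0,0)=1
t=1: g(1,1)=1
t=2: g(2,0)=1 g(2,2)=1
t=3: g(3,1)=2 g(3,3)=1
t=4: g(4,0)=2 g(4,2)=3 g(4,4)=1
t=5: g(5,1)=5 g(5,3)=4 g(5,5)=1
t=6: g(6,0)=5 g(6,2)=9 g(6,4)=5 g(6,6)=1
t=7: g(7,1)=14 g(7,3)=14 g(7,5)=6 g(7,7)=1
t=8: g(8,0)=14 g(8,2)=28 g(8,4)=20 g(8,6)=7 g(8,8)=1
t=9: g(9,1)=42 g(9,3)=48 g(9,5)=27 g(9,7)=8 g(9,9)=1
t=10: g(10,0)=42 g(10,2)=90 g(10,4)=75 g(10,6)=35 g(10,8)=9 g(10,10)=1
t=11: g(11,1)=132 g(11,3)=165 g(11,5)=110 g(11,7)=44 g(11,9)=10 g(11,11)=1
t=12: g(12,0)=132 g(12,2)=297 g(12,4)=275 g(12,6)=154 g(12,8)=54 g(12,10)=11 g(12,12)=1
t=13: g(13,1)=429 g(13,3)=572 g(13,5)=429 g(13,7)=208 g(13,9)=65 g(13,11)=12 g(13,13)=1
t=14: g(14,0)=429 g(14,2)=1001 g(14,4)=1001 g(14,6)=637 g(14,8)=273 g(14,10)=77 g(14,12)=13 g(14,14)=1
t=15: g(15,1)=1430 g(15,3)=2002 g(15,5)=1638 g(15,7)=910 g(15,9)=350 g(15,11)=90 g(15,13)=14 g(15,15)=1
Paths never hitting -1: Σ_s g(15,s) = 6435
Paths hitting -1: 2^15 - 6435 = 26333
P = 26333/32768 = 26333/32768

Answer: 26333/32768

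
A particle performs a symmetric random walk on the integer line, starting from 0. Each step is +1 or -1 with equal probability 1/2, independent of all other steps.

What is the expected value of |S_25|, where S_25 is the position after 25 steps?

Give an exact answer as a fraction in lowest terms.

S_25 takes values m ≡ 1 (mod 2) with |m| ≤ 25; P(S_25=m) = C(25,(25+m)/2)/2^25.
Total paths: 2^25 = 33554432
Distribution: P(S=-25)=1/33554432, P(S=-23)=25/33554432, P(S=-21)=300/33554432, P(S=-19)=2300/33554432, P(S=-17)=12650/33554432, P(S=-15)=53130/33554432, P(S=-13)=177100/33554432, P(S=-11)=480700/33554432, P(S=-9)=1081575/33554432, P(S=-7)=2042975/33554432, P(S=-5)=3268760/33554432, P(S=-3)=4457400/33554432, P(S=-1)=5200300/33554432, P(S=1)=5200300/33554432, P(S=3)=4457400/33554432, P(S=5)=3268760/33554432, P(S=7)=2042975/33554432, P(S=9)=1081575/33554432, P(S=11)=480700/33554432, P(S=13)=177100/33554432, P(S=15)=53130/33554432, P(S=17)=12650/33554432, P(S=19)=2300/33554432, P(S=21)=300/33554432, P(S=23)=25/33554432, P(S=25)=1/33554432
E[|S_25|] = Σ_m |m|·P(S_25=m) = 135207800/33554432 = 16900975/4194304

Answer: 16900975/4194304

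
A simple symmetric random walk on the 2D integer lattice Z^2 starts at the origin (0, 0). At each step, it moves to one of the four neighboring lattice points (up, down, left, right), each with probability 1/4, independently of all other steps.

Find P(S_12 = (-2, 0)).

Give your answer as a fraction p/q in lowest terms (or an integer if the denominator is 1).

Let h be the number of horizontal steps (so 12-h are vertical). To end at (-2,0) need (h-2)/2 right-steps and ((12-h)+0)/2 up-steps.
Sum over h with 2 ≤ h ≤ 12, h ≡ 0 (mod 2), 12-h ≡ 0 (mod 2):
h=2: C(12,2)·C(2,0)·C(10,5) = 66·1·252 = 16632
h=4: C(12,4)·C(4,1)·C(8,4) = 495·4·70 = 138600
h=6: C(12,6)·C(6,2)·C(6,3) = 924·15·20 = 277200
h=8: C(12,8)·C(8,3)·C(4,2) = 495·56·6 = 166320
h=10: C(12,10)·C(10,4)·C(2,1) = 66·210·2 = 27720
h=12: C(12,12)·C(12,5)·C(0,0) = 1·792·1 = 792
Total favorable: 627264
Total paths: 4^12 = 16777216
P = 627264/16777216 = 9801/262144

Answer: 9801/262144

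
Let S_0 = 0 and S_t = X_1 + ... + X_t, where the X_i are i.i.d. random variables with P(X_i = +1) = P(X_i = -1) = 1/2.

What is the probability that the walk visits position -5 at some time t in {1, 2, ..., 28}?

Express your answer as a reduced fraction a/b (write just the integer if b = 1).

Answer: 46295513/134217728

Derivation:
Count via complement. Let g(t,s) = #length-t paths at position s with S_1..S_t all ≠ -5.
g(t,s) = g(t-1,s-1) + g(t-1,s+1) for s ≠ -5; g(t,-5) = 0.
t=0: g(0,0)=1
t=1: g(1,-1)=1 g(1,1)=1
t=2: g(2,-2)=1 g(2,0)=2 g(2,2)=1
t=3: g(3,-3)=1 g(3,-1)=3 g(3,1)=3 g(3,3)=1
t=4: g(4,-4)=1 g(4,-2)=4 g(4,0)=6 g(4,2)=4 g(4,4)=1
t=5: g(5,-3)=5 g(5,-1)=10 g(5,1)=10 g(5,3)=5 g(5,5)=1
t=6: g(6,-4)=5 g(6,-2)=15 g(6,0)=20 g(6,2)=15 g(6,4)=6 g(6,6)=1
t=7: g(7,-3)=20 g(7,-1)=35 g(7,1)=35 g(7,3)=21 g(7,5)=7 g(7,7)=1
t=8: g(8,-4)=20 g(8,-2)=55 g(8,0)=70 g(8,2)=56 g(8,4)=28 g(8,6)=8 g(8,8)=1
t=9: g(9,-3)=75 g(9,-1)=125 g(9,1)=126 g(9,3)=84 g(9,5)=36 g(9,7)=9 g(9,9)=1
t=10: g(10,-4)=75 g(10,-2)=200 g(10,0)=251 g(10,2)=210 g(10,4)=120 g(10,6)=45 g(10,8)=10 g(10,10)=1
t=11: g(11,-3)=275 g(11,-1)=451 g(11,1)=461 g(11,3)=330 g(11,5)=165 g(11,7)=55 g(11,9)=11 g(11,11)=1
t=12: g(12,-4)=275 g(12,-2)=726 g(12,0)=912 g(12,2)=791 g(12,4)=495 g(12,6)=220 g(12,8)=66 g(12,10)=12 g(12,12)=1
t=13: g(13,-3)=1001 g(13,-1)=1638 g(13,1)=1703 g(13,3)=1286 g(13,5)=715 g(13,7)=286 g(13,9)=78 g(13,11)=13 g(13,13)=1
t=14: g(14,-4)=1001 g(14,-2)=2639 g(14,0)=3341 g(14,2)=2989 g(14,4)=2001 g(14,6)=1001 g(14,8)=364 g(14,10)=91 g(14,12)=14 g(14,14)=1
t=15: g(15,-3)=3640 g(15,-1)=5980 g(15,1)=6330 g(15,3)=4990 g(15,5)=3002 g(15,7)=1365 g(15,9)=455 g(15,11)=105 g(15,13)=15 g(15,15)=1
t=16: g(16,-4)=3640 g(16,-2)=9620 g(16,0)=12310 g(16,2)=11320 g(16,4)=7992 g(16,6)=4367 g(16,8)=1820 g(16,10)=560 g(16,12)=120 g(16,14)=16 g(16,16)=1
t=17: g(17,-3)=13260 g(17,-1)=21930 g(17,1)=23630 g(17,3)=19312 g(17,5)=12359 g(17,7)=6187 g(17,9)=2380 g(17,11)=680 g(17,13)=136 g(17,15)=17 g(17,17)=1
t=18: g(18,-4)=13260 g(18,-2)=35190 g(18,0)=45560 g(18,2)=42942 g(18,4)=31671 g(18,6)=18546 g(18,8)=8567 g(18,10)=3060 g(18,12)=816 g(18,14)=153 g(18,16)=18 g(18,18)=1
t=19: g(19,-3)=48450 g(19,-1)=80750 g(19,1)=88502 g(19,3)=74613 g(19,5)=50217 g(19,7)=27113 g(19,9)=11627 g(19,11)=3876 g(19,13)=969 g(19,15)=171 g(19,17)=19 g(19,19)=1
t=20: g(20,-4)=48450 g(20,-2)=129200 g(20,0)=169252 g(20,2)=163115 g(20,4)=124830 g(20,6)=77330 g(20,8)=38740 g(20,10)=15503 g(20,12)=4845 g(20,14)=1140 g(20,16)=190 g(20,18)=20 g(20,20)=1
t=21: g(21,-3)=177650 g(21,-1)=298452 g(21,1)=332367 g(21,3)=287945 g(21,5)=202160 g(21,7)=116070 g(21,9)=54243 g(21,11)=20348 g(21,13)=5985 g(21,15)=1330 g(21,17)=210 g(21,19)=21 g(21,21)=1
t=22: g(22,-4)=177650 g(22,-2)=476102 g(22,0)=630819 g(22,2)=620312 g(22,4)=490105 g(22,6)=318230 g(22,8)=170313 g(22,10)=74591 g(22,12)=26333 g(22,14)=7315 g(22,16)=1540 g(22,18)=231 g(22,20)=22 g(22,22)=1
t=23: g(23,-3)=653752 g(23,-1)=1106921 g(23,1)=1251131 g(23,3)=1110417 g(23,5)=808335 g(23,7)=488543 g(23,9)=244904 g(23,11)=100924 g(23,13)=33648 g(23,15)=8855 g(23,17)=1771 g(23,19)=253 g(23,21)=23 g(23,23)=1
t=24: g(24,-4)=653752 g(24,-2)=1760673 g(24,0)=2358052 g(24,2)=2361548 g(24,4)=1918752 g(24,6)=1296878 g(24,8)=733447 g(24,10)=345828 g(24,12)=134572 g(24,14)=42503 g(24,16)=10626 g(24,18)=2024 g(24,20)=276 g(24,22)=24 g(24,24)=1
t=25: g(25,-3)=2414425 g(25,-1)=4118725 g(25,1)=4719600 g(25,3)=4280300 g(25,5)=3215630 g(25,7)=2030325 g(25,9)=1079275 g(25,11)=480400 g(25,13)=177075 g(25,15)=53129 g(25,17)=12650 g(25,19)=2300 g(25,21)=300 g(25,23)=25 g(25,25)=1
t=26: g(26,-4)=2414425 g(26,-2)=6533150 g(26,0)=8838325 g(26,2)=8999900 g(26,4)=7495930 g(26,6)=5245955 g(26,8)=3109600 g(26,10)=1559675 g(26,12)=657475 g(26,14)=230204 g(26,16)=65779 g(26,18)=14950 g(26,20)=2600 g(26,22)=325 g(26,24)=26 g(26,26)=1
t=27: g(27,-3)=8947575 g(27,-1)=15371475 g(27,1)=17838225 g(27,3)=16495830 g(27,5)=12741885 g(27,7)=8355555 g(27,9)=4669275 g(27,11)=2217150 g(27,13)=887679 g(27,15)=295983 g(27,17)=80729 g(27,19)=17550 g(27,21)=2925 g(27,23)=351 g(27,25)=27 g(27,27)=1
t=28: g(28,-4)=8947575 g(28,-2)=24319050 g(28,0)=33209700 g(28,2)=34334055 g(28,4)=29237715 g(28,6)=21097440 g(28,8)=13024830 g(28,10)=6886425 g(28,12)=3104829 g(28,14)=1183662 g(28,16)=376712 g(28,18)=98279 g(28,20)=20475 g(28,22)=3276 g(28,24)=378 g(28,26)=28 g(28,28)=1
Paths never hitting -5: Σ_s g(28,s) = 175844430
Paths hitting -5: 2^28 - 175844430 = 92591026
P = 92591026/268435456 = 46295513/134217728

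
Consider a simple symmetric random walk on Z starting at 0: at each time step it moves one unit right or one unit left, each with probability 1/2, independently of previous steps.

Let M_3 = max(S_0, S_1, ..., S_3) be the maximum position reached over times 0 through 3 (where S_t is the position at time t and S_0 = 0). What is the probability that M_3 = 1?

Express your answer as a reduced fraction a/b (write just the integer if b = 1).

Let M_3 = max(S_0,...,S_3). Use the reflection principle: for j ≥ 1, #{paths with M_3 ≥ j} = #{S_3 ≥ j} + #{S_3 ≥ j+1}.
By reflection, #{M_3 ≥ 1} = #{S_3 ≥ 1} + #{S_3 ≥ 2} = 4 + 1 = 5.
#{M_3 ≥ 2} = #{S_3 ≥ 2} + #{S_3 ≥ 3} = 1 + 1 = 2.
#{M_3 = 1} = 5 - 2 = 3.
P(M_3 = 1) = 3/8 = 3/8

Answer: 3/8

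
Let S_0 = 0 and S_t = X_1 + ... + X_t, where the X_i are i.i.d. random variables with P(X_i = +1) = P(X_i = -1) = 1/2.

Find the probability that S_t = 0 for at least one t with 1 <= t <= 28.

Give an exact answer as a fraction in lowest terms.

Answer: 28539857/33554432

Derivation:
Count via complement. Let g(t,s) = #length-t paths at position s with S_1..S_t all ≠ 0.
g(t,s) = g(t-1,s-1) + g(t-1,s+1) for s ≠ 0; g(t,0) = 0.
t=0: g(0,0)=1
t=1: g(1,-1)=1 g(1,1)=1
t=2: g(2,-2)=1 g(2,2)=1
t=3: g(3,-3)=1 g(3,-1)=1 g(3,1)=1 g(3,3)=1
t=4: g(4,-4)=1 g(4,-2)=2 g(4,2)=2 g(4,4)=1
t=5: g(5,-5)=1 g(5,-3)=3 g(5,-1)=2 g(5,1)=2 g(5,3)=3 g(5,5)=1
t=6: g(6,-6)=1 g(6,-4)=4 g(6,-2)=5 g(6,2)=5 g(6,4)=4 g(6,6)=1
t=7: g(7,-7)=1 g(7,-5)=5 g(7,-3)=9 g(7,-1)=5 g(7,1)=5 g(7,3)=9 g(7,5)=5 g(7,7)=1
t=8: g(8,-8)=1 g(8,-6)=6 g(8,-4)=14 g(8,-2)=14 g(8,2)=14 g(8,4)=14 g(8,6)=6 g(8,8)=1
t=9: g(9,-9)=1 g(9,-7)=7 g(9,-5)=20 g(9,-3)=28 g(9,-1)=14 g(9,1)=14 g(9,3)=28 g(9,5)=20 g(9,7)=7 g(9,9)=1
t=10: g(10,-10)=1 g(10,-8)=8 g(10,-6)=27 g(10,-4)=48 g(10,-2)=42 g(10,2)=42 g(10,4)=48 g(10,6)=27 g(10,8)=8 g(10,10)=1
t=11: g(11,-11)=1 g(11,-9)=9 g(11,-7)=35 g(11,-5)=75 g(11,-3)=90 g(11,-1)=42 g(11,1)=42 g(11,3)=90 g(11,5)=75 g(11,7)=35 g(11,9)=9 g(11,11)=1
t=12: g(12,-12)=1 g(12,-10)=10 g(12,-8)=44 g(12,-6)=110 g(12,-4)=165 g(12,-2)=132 g(12,2)=132 g(12,4)=165 g(12,6)=110 g(12,8)=44 g(12,10)=10 g(12,12)=1
t=13: g(13,-13)=1 g(13,-11)=11 g(13,-9)=54 g(13,-7)=154 g(13,-5)=275 g(13,-3)=297 g(13,-1)=132 g(13,1)=132 g(13,3)=297 g(13,5)=275 g(13,7)=154 g(13,9)=54 g(13,11)=11 g(13,13)=1
t=14: g(14,-14)=1 g(14,-12)=12 g(14,-10)=65 g(14,-8)=208 g(14,-6)=429 g(14,-4)=572 g(14,-2)=429 g(14,2)=429 g(14,4)=572 g(14,6)=429 g(14,8)=208 g(14,10)=65 g(14,12)=12 g(14,14)=1
t=15: g(15,-15)=1 g(15,-13)=13 g(15,-11)=77 g(15,-9)=273 g(15,-7)=637 g(15,-5)=1001 g(15,-3)=1001 g(15,-1)=429 g(15,1)=429 g(15,3)=1001 g(15,5)=1001 g(15,7)=637 g(15,9)=273 g(15,11)=77 g(15,13)=13 g(15,15)=1
t=16: g(16,-16)=1 g(16,-14)=14 g(16,-12)=90 g(16,-10)=350 g(16,-8)=910 g(16,-6)=1638 g(16,-4)=2002 g(16,-2)=1430 g(16,2)=1430 g(16,4)=2002 g(16,6)=1638 g(16,8)=910 g(16,10)=350 g(16,12)=90 g(16,14)=14 g(16,16)=1
t=17: g(17,-17)=1 g(17,-15)=15 g(17,-13)=104 g(17,-11)=440 g(17,-9)=1260 g(17,-7)=2548 g(17,-5)=3640 g(17,-3)=3432 g(17,-1)=1430 g(17,1)=1430 g(17,3)=3432 g(17,5)=3640 g(17,7)=2548 g(17,9)=1260 g(17,11)=440 g(17,13)=104 g(17,15)=15 g(17,17)=1
t=18: g(18,-18)=1 g(18,-16)=16 g(18,-14)=119 g(18,-12)=544 g(18,-10)=1700 g(18,-8)=3808 g(18,-6)=6188 g(18,-4)=7072 g(18,-2)=4862 g(18,2)=4862 g(18,4)=7072 g(18,6)=6188 g(18,8)=3808 g(18,10)=1700 g(18,12)=544 g(18,14)=119 g(18,16)=16 g(18,18)=1
t=19: g(19,-19)=1 g(19,-17)=17 g(19,-15)=135 g(19,-13)=663 g(19,-11)=2244 g(19,-9)=5508 g(19,-7)=9996 g(19,-5)=13260 g(19,-3)=11934 g(19,-1)=4862 g(19,1)=4862 g(19,3)=11934 g(19,5)=13260 g(19,7)=9996 g(19,9)=5508 g(19,11)=2244 g(19,13)=663 g(19,15)=135 g(19,17)=17 g(19,19)=1
t=20: g(20,-20)=1 g(20,-18)=18 g(20,-16)=152 g(20,-14)=798 g(20,-12)=2907 g(20,-10)=7752 g(20,-8)=15504 g(20,-6)=23256 g(20,-4)=25194 g(20,-2)=16796 g(20,2)=16796 g(20,4)=25194 g(20,6)=23256 g(20,8)=15504 g(20,10)=7752 g(20,12)=2907 g(20,14)=798 g(20,16)=152 g(20,18)=18 g(20,20)=1
t=21: g(21,-21)=1 g(21,-19)=19 g(21,-17)=170 g(21,-15)=950 g(21,-13)=3705 g(21,-11)=10659 g(21,-9)=23256 g(21,-7)=38760 g(21,-5)=48450 g(21,-3)=41990 g(21,-1)=16796 g(21,1)=16796 g(21,3)=41990 g(21,5)=48450 g(21,7)=38760 g(21,9)=23256 g(21,11)=10659 g(21,13)=3705 g(21,15)=950 g(21,17)=170 g(21,19)=19 g(21,21)=1
t=22: g(22,-22)=1 g(22,-20)=20 g(22,-18)=189 g(22,-16)=1120 g(22,-14)=4655 g(22,-12)=14364 g(22,-10)=33915 g(22,-8)=62016 g(22,-6)=87210 g(22,-4)=90440 g(22,-2)=58786 g(22,2)=58786 g(22,4)=90440 g(22,6)=87210 g(22,8)=62016 g(22,10)=33915 g(22,12)=14364 g(22,14)=4655 g(22,16)=1120 g(22,18)=189 g(22,20)=20 g(22,22)=1
t=23: g(23,-23)=1 g(23,-21)=21 g(23,-19)=209 g(23,-17)=1309 g(23,-15)=5775 g(23,-13)=19019 g(23,-11)=48279 g(23,-9)=95931 g(23,-7)=149226 g(23,-5)=177650 g(23,-3)=149226 g(23,-1)=58786 g(23,1)=58786 g(23,3)=149226 g(23,5)=177650 g(23,7)=149226 g(23,9)=95931 g(23,11)=48279 g(23,13)=19019 g(23,15)=5775 g(23,17)=1309 g(23,19)=209 g(23,21)=21 g(23,23)=1
t=24: g(24,-24)=1 g(24,-22)=22 g(24,-20)=230 g(24,-18)=1518 g(24,-16)=7084 g(24,-14)=24794 g(24,-12)=67298 g(24,-10)=144210 g(24,-8)=245157 g(24,-6)=326876 g(24,-4)=326876 g(24,-2)=208012 g(24,2)=208012 g(24,4)=326876 g(24,6)=326876 g(24,8)=245157 g(24,10)=144210 g(24,12)=67298 g(24,14)=24794 g(24,16)=7084 g(24,18)=1518 g(24,20)=230 g(24,22)=22 g(24,24)=1
t=25: g(25,-25)=1 g(25,-23)=23 g(25,-21)=252 g(25,-19)=1748 g(25,-17)=8602 g(25,-15)=31878 g(25,-13)=92092 g(25,-11)=211508 g(25,-9)=389367 g(25,-7)=572033 g(25,-5)=653752 g(25,-3)=534888 g(25,-1)=208012 g(25,1)=208012 g(25,3)=534888 g(25,5)=653752 g(25,7)=572033 g(25,9)=389367 g(25,11)=211508 g(25,13)=92092 g(25,15)=31878 g(25,17)=8602 g(25,19)=1748 g(25,21)=252 g(25,23)=23 g(25,25)=1
t=26: g(26,-26)=1 g(26,-24)=24 g(26,-22)=275 g(26,-20)=2000 g(26,-18)=10350 g(26,-16)=40480 g(26,-14)=123970 g(26,-12)=303600 g(26,-10)=600875 g(26,-8)=961400 g(26,-6)=1225785 g(26,-4)=1188640 g(26,-2)=742900 g(26,2)=742900 g(26,4)=1188640 g(26,6)=1225785 g(26,8)=961400 g(26,10)=600875 g(26,12)=303600 g(26,14)=123970 g(26,16)=40480 g(26,18)=10350 g(26,20)=2000 g(26,22)=275 g(26,24)=24 g(26,26)=1
t=27: g(27,-27)=1 g(27,-25)=25 g(27,-23)=299 g(27,-21)=2275 g(27,-19)=12350 g(27,-17)=50830 g(27,-15)=164450 g(27,-13)=427570 g(27,-11)=904475 g(27,-9)=1562275 g(27,-7)=2187185 g(27,-5)=2414425 g(27,-3)=1931540 g(27,-1)=742900 g(27,1)=742900 g(27,3)=1931540 g(27,5)=2414425 g(27,7)=2187185 g(27,9)=1562275 g(27,11)=904475 g(27,13)=427570 g(27,15)=164450 g(27,17)=50830 g(27,19)=12350 g(27,21)=2275 g(27,23)=299 g(27,25)=25 g(27,27)=1
t=28: g(28,-28)=1 g(28,-26)=26 g(28,-24)=324 g(28,-22)=2574 g(28,-20)=14625 g(28,-18)=63180 g(28,-16)=215280 g(28,-14)=592020 g(28,-12)=1332045 g(28,-10)=2466750 g(28,-8)=3749460 g(28,-6)=4601610 g(28,-4)=4345965 g(28,-2)=2674440 g(28,2)=2674440 g(28,4)=4345965 g(28,6)=4601610 g(28,8)=3749460 g(28,10)=2466750 g(28,12)=1332045 g(28,14)=592020 g(28,16)=215280 g(28,18)=63180 g(28,20)=14625 g(28,22)=2574 g(28,24)=324 g(28,26)=26 g(28,28)=1
Paths never hitting 0: Σ_s g(28,s) = 40116600
Paths hitting 0: 2^28 - 40116600 = 228318856
P = 228318856/268435456 = 28539857/33554432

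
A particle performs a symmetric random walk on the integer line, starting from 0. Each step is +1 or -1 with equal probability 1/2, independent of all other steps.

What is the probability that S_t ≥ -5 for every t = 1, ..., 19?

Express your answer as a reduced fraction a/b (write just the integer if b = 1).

Let f(t,s) = #length-t paths at position s with S_1..S_t all ≥ -5.
f(t,s) = f(t-1,s-1) + f(t-1,s+1) for s ≥ -5; f(t,s) = 0 for s < -5.
t=0: f(0,0)=1
t=1: f(1,-1)=1 f(1,1)=1
t=2: f(2,-2)=1 f(2,0)=2 f(2,2)=1
t=3: f(3,-3)=1 f(3,-1)=3 f(3,1)=3 f(3,3)=1
t=4: f(4,-4)=1 f(4,-2)=4 f(4,0)=6 f(4,2)=4 f(4,4)=1
t=5: f(5,-5)=1 f(5,-3)=5 f(5,-1)=10 f(5,1)=10 f(5,3)=5 f(5,5)=1
t=6: f(6,-4)=6 f(6,-2)=15 f(6,0)=20 f(6,2)=15 f(6,4)=6 f(6,6)=1
t=7: f(7,-5)=6 f(7,-3)=21 f(7,-1)=35 f(7,1)=35 f(7,3)=21 f(7,5)=7 f(7,7)=1
t=8: f(8,-4)=27 f(8,-2)=56 f(8,0)=70 f(8,2)=56 f(8,4)=28 f(8,6)=8 f(8,8)=1
t=9: f(9,-5)=27 f(9,-3)=83 f(9,-1)=126 f(9,1)=126 f(9,3)=84 f(9,5)=36 f(9,7)=9 f(9,9)=1
t=10: f(10,-4)=110 f(10,-2)=209 f(10,0)=252 f(10,2)=210 f(10,4)=120 f(10,6)=45 f(10,8)=10 f(10,10)=1
t=11: f(11,-5)=110 f(11,-3)=319 f(11,-1)=461 f(11,1)=462 f(11,3)=330 f(11,5)=165 f(11,7)=55 f(11,9)=11 f(11,11)=1
t=12: f(12,-4)=429 f(12,-2)=780 f(12,0)=923 f(12,2)=792 f(12,4)=495 f(12,6)=220 f(12,8)=66 f(12,10)=12 f(12,12)=1
t=13: f(13,-5)=429 f(13,-3)=1209 f(13,-1)=1703 f(13,1)=1715 f(13,3)=1287 f(13,5)=715 f(13,7)=286 f(13,9)=78 f(13,11)=13 f(13,13)=1
t=14: f(14,-4)=1638 f(14,-2)=2912 f(14,0)=3418 f(14,2)=3002 f(14,4)=2002 f(14,6)=1001 f(14,8)=364 f(14,10)=91 f(14,12)=14 f(14,14)=1
t=15: f(15,-5)=1638 f(15,-3)=4550 f(15,-1)=6330 f(15,1)=6420 f(15,3)=5004 f(15,5)=3003 f(15,7)=1365 f(15,9)=455 f(15,11)=105 f(15,13)=15 f(15,15)=1
t=16: f(16,-4)=6188 f(16,-2)=10880 f(16,0)=12750 f(16,2)=11424 f(16,4)=8007 f(16,6)=4368 f(16,8)=1820 f(16,10)=560 f(16,12)=120 f(16,14)=16 f(16,16)=1
t=17: f(17,-5)=6188 f(17,-3)=17068 f(17,-1)=23630 f(17,1)=24174 f(17,3)=19431 f(17,5)=12375 f(17,7)=6188 f(17,9)=2380 f(17,11)=680 f(17,13)=136 f(17,15)=17 f(17,17)=1
t=18: f(18,-4)=23256 f(18,-2)=40698 f(18,0)=47804 f(18,2)=43605 f(18,4)=31806 f(18,6)=18563 f(18,8)=8568 f(18,10)=3060 f(18,12)=816 f(18,14)=153 f(18,16)=18 f(18,18)=1
t=19: f(19,-5)=23256 f(19,-3)=63954 f(19,-1)=88502 f(19,1)=91409 f(19,3)=75411 f(19,5)=50369 f(19,7)=27131 f(19,9)=11628 f(19,11)=3876 f(19,13)=969 f(19,15)=171 f(19,17)=19 f(19,19)=1
Σ_s f(19,s) = 436696
P = 436696/524288 = 54587/65536

Answer: 54587/65536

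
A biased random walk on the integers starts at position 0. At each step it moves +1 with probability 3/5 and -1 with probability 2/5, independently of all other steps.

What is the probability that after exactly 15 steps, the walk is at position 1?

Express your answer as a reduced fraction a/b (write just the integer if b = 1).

To reach position 1 after 15 steps: need 8 steps of +1 and 7 steps of -1.
Number of such sequences: C(15,8) = 6435
Each has probability (3/5)^8 · (2/5)^7 = 839808/30517578125
P = 6435 · 839808/30517578125 = 1080832896/6103515625

Answer: 1080832896/6103515625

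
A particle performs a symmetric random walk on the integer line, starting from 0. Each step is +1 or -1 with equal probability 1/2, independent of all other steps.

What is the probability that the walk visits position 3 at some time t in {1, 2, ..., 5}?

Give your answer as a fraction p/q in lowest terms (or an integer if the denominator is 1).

Count via complement. Let g(t,s) = #length-t paths at position s with S_1..S_t all ≠ 3.
g(t,s) = g(t-1,s-1) + g(t-1,s+1) for s ≠ 3; g(t,3) = 0.
t=0: g(0,0)=1
t=1: g(1,-1)=1 g(1,1)=1
t=2: g(2,-2)=1 g(2,0)=2 g(2,2)=1
t=3: g(3,-3)=1 g(3,-1)=3 g(3,1)=3
t=4: g(4,-4)=1 g(4,-2)=4 g(4,0)=6 g(4,2)=3
t=5: g(5,-5)=1 g(5,-3)=5 g(5,-1)=10 g(5,1)=9
Paths never hitting 3: Σ_s g(5,s) = 25
Paths hitting 3: 2^5 - 25 = 7
P = 7/32 = 7/32

Answer: 7/32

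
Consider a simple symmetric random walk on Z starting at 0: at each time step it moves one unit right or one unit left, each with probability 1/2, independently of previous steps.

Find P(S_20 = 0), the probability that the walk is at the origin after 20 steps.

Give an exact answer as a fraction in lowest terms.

Answer: 46189/262144

Derivation:
To return to 0 after 20 steps: need exactly 10 steps of +1 and 10 of -1.
Favorable paths: C(20,10) = 184756
Total paths: 2^20 = 1048576
P = 184756/1048576 = 46189/262144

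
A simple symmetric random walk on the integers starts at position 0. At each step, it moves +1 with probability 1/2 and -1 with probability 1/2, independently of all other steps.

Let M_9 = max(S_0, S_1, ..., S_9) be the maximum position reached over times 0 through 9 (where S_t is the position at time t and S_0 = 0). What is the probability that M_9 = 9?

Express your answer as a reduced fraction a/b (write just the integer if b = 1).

Answer: 1/512

Derivation:
Let M_9 = max(S_0,...,S_9). Use the reflection principle: for j ≥ 1, #{paths with M_9 ≥ j} = #{S_9 ≥ j} + #{S_9 ≥ j+1}.
By reflection, #{M_9 ≥ 9} = #{S_9 ≥ 9} + #{S_9 ≥ 10} = 1 + 0 = 1.
#{M_9 ≥ 10} = #{S_9 ≥ 10} + #{S_9 ≥ 11} = 0 + 0 = 0.
#{M_9 = 9} = 1 - 0 = 1.
P(M_9 = 9) = 1/512 = 1/512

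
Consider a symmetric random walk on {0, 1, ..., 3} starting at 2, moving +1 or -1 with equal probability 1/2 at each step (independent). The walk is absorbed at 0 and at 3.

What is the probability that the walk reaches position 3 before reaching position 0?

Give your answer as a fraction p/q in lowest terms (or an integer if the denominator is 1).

Answer: 2/3

Derivation:
Symmetric walk (p = 1/2): the harmonic-function argument gives P(hit 3 before 0 | start at 2) = a/N.
P = 2/3 = 2/3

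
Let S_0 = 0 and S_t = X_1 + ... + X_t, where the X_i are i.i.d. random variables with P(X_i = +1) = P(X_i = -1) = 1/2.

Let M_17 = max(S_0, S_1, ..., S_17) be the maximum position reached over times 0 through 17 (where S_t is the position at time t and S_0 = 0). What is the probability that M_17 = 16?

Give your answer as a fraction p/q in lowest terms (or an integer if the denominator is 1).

Let M_17 = max(S_0,...,S_17). Use the reflection principle: for j ≥ 1, #{paths with M_17 ≥ j} = #{S_17 ≥ j} + #{S_17 ≥ j+1}.
By reflection, #{M_17 ≥ 16} = #{S_17 ≥ 16} + #{S_17 ≥ 17} = 1 + 1 = 2.
#{M_17 ≥ 17} = #{S_17 ≥ 17} + #{S_17 ≥ 18} = 1 + 0 = 1.
#{M_17 = 16} = 2 - 1 = 1.
P(M_17 = 16) = 1/131072 = 1/131072

Answer: 1/131072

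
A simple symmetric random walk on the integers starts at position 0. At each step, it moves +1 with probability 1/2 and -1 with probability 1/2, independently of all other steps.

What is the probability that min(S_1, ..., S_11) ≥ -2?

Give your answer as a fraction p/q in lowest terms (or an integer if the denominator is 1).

Answer: 627/1024

Derivation:
Let f(t,s) = #length-t paths at position s with S_1..S_t all ≥ -2.
f(t,s) = f(t-1,s-1) + f(t-1,s+1) for s ≥ -2; f(t,s) = 0 for s < -2.
t=0: f(0,0)=1
t=1: f(1,-1)=1 f(1,1)=1
t=2: f(2,-2)=1 f(2,0)=2 f(2,2)=1
t=3: f(3,-1)=3 f(3,1)=3 f(3,3)=1
t=4: f(4,-2)=3 f(4,0)=6 f(4,2)=4 f(4,4)=1
t=5: f(5,-1)=9 f(5,1)=10 f(5,3)=5 f(5,5)=1
t=6: f(6,-2)=9 f(6,0)=19 f(6,2)=15 f(6,4)=6 f(6,6)=1
t=7: f(7,-1)=28 f(7,1)=34 f(7,3)=21 f(7,5)=7 f(7,7)=1
t=8: f(8,-2)=28 f(8,0)=62 f(8,2)=55 f(8,4)=28 f(8,6)=8 f(8,8)=1
t=9: f(9,-1)=90 f(9,1)=117 f(9,3)=83 f(9,5)=36 f(9,7)=9 f(9,9)=1
t=10: f(10,-2)=90 f(10,0)=207 f(10,2)=200 f(10,4)=119 f(10,6)=45 f(10,8)=10 f(10,10)=1
t=11: f(11,-1)=297 f(11,1)=407 f(11,3)=319 f(11,5)=164 f(11,7)=55 f(11,9)=11 f(11,11)=1
Σ_s f(11,s) = 1254
P = 1254/2048 = 627/1024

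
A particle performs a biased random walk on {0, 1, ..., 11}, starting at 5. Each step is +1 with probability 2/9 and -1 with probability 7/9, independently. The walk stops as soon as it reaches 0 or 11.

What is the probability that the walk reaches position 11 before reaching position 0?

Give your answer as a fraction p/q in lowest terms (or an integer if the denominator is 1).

Biased walk: p = 2/9, q = 7/9, r = q/p = 7/2
Gambler's ruin: P(hit 11 before 0 | start at 5) = (1 - r^a)/(1 - r^N)
r^5 = 16807/32; r^11 = 1977326743/2048
P = (1 - 16807/32) / (1 - 1977326743/2048) = -16775/32 / -1977324695/2048 = 214720/395464939

Answer: 214720/395464939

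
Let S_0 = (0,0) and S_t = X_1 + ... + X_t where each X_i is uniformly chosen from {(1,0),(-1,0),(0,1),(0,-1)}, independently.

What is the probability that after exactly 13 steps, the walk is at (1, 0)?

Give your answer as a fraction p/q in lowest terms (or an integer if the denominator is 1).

Let h be the number of horizontal steps (so 13-h are vertical). To end at (1,0) need (h+1)/2 right-steps and ((13-h)+0)/2 up-steps.
Sum over h with 1 ≤ h ≤ 13, h ≡ 1 (mod 2), 13-h ≡ 0 (mod 2):
h=1: C(13,1)·C(1,1)·C(12,6) = 13·1·924 = 12012
h=3: C(13,3)·C(3,2)·C(10,5) = 286·3·252 = 216216
h=5: C(13,5)·C(5,3)·C(8,4) = 1287·10·70 = 900900
h=7: C(13,7)·C(7,4)·C(6,3) = 1716·35·20 = 1201200
h=9: C(13,9)·C(9,5)·C(4,2) = 715·126·6 = 540540
h=11: C(13,11)·C(11,6)·C(2,1) = 78·462·2 = 72072
h=13: C(13,13)·C(13,7)·C(0,0) = 1·1716·1 = 1716
Total favorable: 2944656
Total paths: 4^13 = 67108864
P = 2944656/67108864 = 184041/4194304

Answer: 184041/4194304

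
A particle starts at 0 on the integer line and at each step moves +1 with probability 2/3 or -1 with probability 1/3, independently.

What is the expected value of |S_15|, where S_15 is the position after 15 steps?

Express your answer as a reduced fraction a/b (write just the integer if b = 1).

Answer: 2839115/531441

Derivation:
S_15 takes values m ≡ 1 (mod 2) with |m| ≤ 15; P(S_15=m) = C(15,(15+m)/2) · (2/3)^((15+m)/2) · (1/3)^((15-m)/2).
Distribution: P(S=-15)=1/14348907, P(S=-13)=10/4782969, P(S=-11)=140/4782969, P(S=-9)=3640/14348907, P(S=-7)=7280/4782969, P(S=-5)=32032/4782969, P(S=-3)=320320/14348907, P(S=-1)=91520/1594323, P(S=1)=183040/1594323, P(S=3)=2562560/14348907, P(S=5)=1025024/4782969, P(S=7)=931840/4782969, P(S=9)=1863680/14348907, P(S=11)=286720/4782969, P(S=13)=81920/4782969, P(S=15)=32768/14348907
E[|S_15|] = Σ_m |m|·P(S_15=m) = 2839115/531441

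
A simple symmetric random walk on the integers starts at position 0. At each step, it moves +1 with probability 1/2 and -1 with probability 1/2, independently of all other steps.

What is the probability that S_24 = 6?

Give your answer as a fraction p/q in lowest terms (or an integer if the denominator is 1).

To reach position 6 after 24 steps: need 15 steps of +1 and 9 of -1.
Favorable paths: C(24,15) = 1307504
Total paths: 2^24 = 16777216
P = 1307504/16777216 = 81719/1048576

Answer: 81719/1048576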